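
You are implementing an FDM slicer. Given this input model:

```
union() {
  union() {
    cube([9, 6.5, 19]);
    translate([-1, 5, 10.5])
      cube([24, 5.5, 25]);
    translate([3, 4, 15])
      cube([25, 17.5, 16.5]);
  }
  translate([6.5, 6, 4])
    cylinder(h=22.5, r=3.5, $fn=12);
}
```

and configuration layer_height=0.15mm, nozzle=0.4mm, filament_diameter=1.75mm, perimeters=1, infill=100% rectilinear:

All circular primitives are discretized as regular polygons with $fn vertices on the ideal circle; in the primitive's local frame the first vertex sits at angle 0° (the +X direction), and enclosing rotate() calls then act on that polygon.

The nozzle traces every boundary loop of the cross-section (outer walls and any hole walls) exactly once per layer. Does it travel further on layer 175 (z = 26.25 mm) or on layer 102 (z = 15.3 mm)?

layer 102 (z = 15.3 mm)

Layer 175 (z = 26.25): the cube is not intersected at this z (z outside [0, 19]); the cube at (-1, 5) (footprint 24×5.5) is included at this height (perimeter 59.00 mm); the cube at (3, 4) is present — its section is the full 25×17.5 rectangle (perimeter 85.00 mm); Merging all regions: the regions partially overlap (shared area 110.00 mm²), so the edge portions inside another operand are dropped and the merged outline is re-measured after clipping — boundary = 93.00 mm; the cylinder at (6.5, 6): section is a regular 12-gon, circumradius r=3.5 (perimeter = 2·12·3.500·sin(180°/12) = 21.74 mm); Merging all regions: the regions partially overlap (shared area 31.26 mm²), so the edge portions inside another operand are dropped and the merged outline is re-measured after clipping — boundary = 93.98 mm. So its perimeter = 93.98 mm. Layer 102 (z = 15.3): the cube (footprint 9×6.5) is included at this height (perimeter 31.00 mm); the cube at (-1, 5) is present — its section is the full 24×5.5 rectangle (perimeter 59.00 mm); the cube at (3, 4) is present — its section is the full 25×17.5 rectangle (perimeter 85.00 mm); Taking the union: the regions partially overlap (shared area 129.50 mm²), so the edge portions inside another operand are dropped and the merged outline is re-measured after clipping — boundary = 101.00 mm; the r=3.5 cylinder at (6.5, 6) gives a regular 12-gon of circumradius 3.5 (constant along its height) (perimeter = 2·12·3.500·sin(180°/12) = 21.74 mm); Merging all regions: the regions partially overlap (shared area 36.71 mm²), so the edge portions inside another operand are dropped and the merged outline is re-measured after clipping — boundary = 100.84 mm. So its perimeter = 100.84 mm. Layer 102 is larger (100.84 vs 93.98 mm).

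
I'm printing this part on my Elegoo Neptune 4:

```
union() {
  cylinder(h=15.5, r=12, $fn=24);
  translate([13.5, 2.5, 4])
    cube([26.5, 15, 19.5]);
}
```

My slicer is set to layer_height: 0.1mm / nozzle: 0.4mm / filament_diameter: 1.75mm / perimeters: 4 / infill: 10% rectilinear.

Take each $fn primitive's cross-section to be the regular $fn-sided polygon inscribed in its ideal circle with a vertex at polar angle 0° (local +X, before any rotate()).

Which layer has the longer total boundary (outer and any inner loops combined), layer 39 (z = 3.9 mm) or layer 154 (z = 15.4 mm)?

layer 154 (z = 15.4 mm)

Layer 39 (z = 3.9): the cylinder: section is a regular 24-gon, circumradius r=12 (perimeter = 2·24·12.000·sin(180°/24) = 75.18 mm); the cube at (13.5, 2.5) does not reach this height (z outside [4, 23.5]); Merging all regions: only the r=12 cylinder is present, so the union is just that shape — boundary = 75.18 mm. So its perimeter = 75.18 mm. Layer 154 (z = 15.4): the cylinder: section is a regular 24-gon, circumradius r=12 (perimeter = 2·24·12.000·sin(180°/24) = 75.18 mm); the 26.5×15 cube at (13.5, 2.5) contributes its full rectangle (perimeter 83.00 mm); Taking the union: the 2 present regions are separate (no shared area or edge), so areas and boundary lengths simply add and each stays a separate island — boundary = 158.18 mm. So its perimeter = 158.18 mm. Layer 154 is larger (158.18 vs 75.18 mm).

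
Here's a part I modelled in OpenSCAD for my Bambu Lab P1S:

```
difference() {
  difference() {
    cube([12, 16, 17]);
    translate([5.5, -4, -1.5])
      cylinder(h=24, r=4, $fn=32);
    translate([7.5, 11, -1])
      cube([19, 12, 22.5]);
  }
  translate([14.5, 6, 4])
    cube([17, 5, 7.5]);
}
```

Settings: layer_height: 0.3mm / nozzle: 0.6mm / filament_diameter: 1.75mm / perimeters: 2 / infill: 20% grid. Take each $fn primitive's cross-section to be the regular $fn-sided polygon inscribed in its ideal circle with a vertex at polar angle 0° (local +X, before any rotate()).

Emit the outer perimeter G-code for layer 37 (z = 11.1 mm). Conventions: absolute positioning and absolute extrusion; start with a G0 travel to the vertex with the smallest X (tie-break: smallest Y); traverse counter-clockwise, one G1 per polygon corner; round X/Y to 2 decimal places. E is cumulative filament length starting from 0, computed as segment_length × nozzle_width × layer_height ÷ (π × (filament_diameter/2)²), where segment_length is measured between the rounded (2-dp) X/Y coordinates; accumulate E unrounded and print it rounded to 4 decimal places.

At z = 11.1 mm: the cube is present — its section is the full 12×16 rectangle; the r=4 cylinder at (5.5, -4) contributes a regular 32-gon of circumradius 4; the cube at (7.5, 11) is present — its section is the full 19×12 rectangle; Taking the first minus the rest: starting from the 12×16 cube, the r=4 cylinder at (5.5, -4) misses the remaining region (no effect); the 19×12 cube at (7.5, 11) partially overlaps it — only the 22.50 mm² overlap (of its 228.00 mm²) is removed, clipping the outline — 1 connected region; the cube at (14.5, 6) is present — its section is the full 17×5 rectangle; Taking the first minus the rest: starting from that combined region, the 17×5 cube at (14.5, 6) misses the remaining region (no effect) — 1 connected region. The outline is a single polygon with 6 vertices. Extrusion per mm of travel: 0.6 × 0.3 / (π × 0.875²) = 0.074835. Accumulating E over each segment gives final E = 4.1908.

G0 X0.00 Y0.00 Z11.10
G1 X12.00 Y0.00 E0.8980
G1 X12.00 Y11.00 E1.7212
G1 X7.50 Y11.00 E2.0580
G1 X7.50 Y16.00 E2.4321
G1 X0.00 Y16.00 E2.9934
G1 X0.00 Y0.00 E4.1908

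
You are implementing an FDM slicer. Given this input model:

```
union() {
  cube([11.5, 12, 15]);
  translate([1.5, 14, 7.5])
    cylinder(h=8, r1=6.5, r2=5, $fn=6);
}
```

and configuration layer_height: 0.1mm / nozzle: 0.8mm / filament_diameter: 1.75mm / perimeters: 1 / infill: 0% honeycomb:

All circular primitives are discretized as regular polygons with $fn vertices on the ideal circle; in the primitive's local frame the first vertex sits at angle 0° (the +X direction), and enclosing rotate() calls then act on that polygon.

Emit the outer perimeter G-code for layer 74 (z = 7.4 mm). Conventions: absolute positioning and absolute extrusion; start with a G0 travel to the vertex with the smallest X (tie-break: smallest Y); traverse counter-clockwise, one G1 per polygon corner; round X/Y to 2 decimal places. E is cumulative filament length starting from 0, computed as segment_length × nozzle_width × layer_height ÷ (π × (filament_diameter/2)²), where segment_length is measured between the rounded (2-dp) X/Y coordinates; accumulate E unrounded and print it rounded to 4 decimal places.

G0 X0.00 Y0.00 Z7.40
G1 X11.50 Y0.00 E0.3825
G1 X11.50 Y12.00 E0.7816
G1 X0.00 Y12.00 E1.1641
G1 X0.00 Y0.00 E1.5632

At z = 7.4 mm: the cube (footprint 11.5×12) is included at this height; the cone at (1.5, 14) is not intersected at this z (z outside [7.5, 15.5]); Merging all regions: only the 11.5×12 cube is present, so the union is just that shape — 1 connected region. The outline is a single polygon with 4 vertices. Extrusion per mm of travel: 0.8 × 0.1 / (π × 0.875²) = 0.033260. Accumulating E over each segment gives final E = 1.5632.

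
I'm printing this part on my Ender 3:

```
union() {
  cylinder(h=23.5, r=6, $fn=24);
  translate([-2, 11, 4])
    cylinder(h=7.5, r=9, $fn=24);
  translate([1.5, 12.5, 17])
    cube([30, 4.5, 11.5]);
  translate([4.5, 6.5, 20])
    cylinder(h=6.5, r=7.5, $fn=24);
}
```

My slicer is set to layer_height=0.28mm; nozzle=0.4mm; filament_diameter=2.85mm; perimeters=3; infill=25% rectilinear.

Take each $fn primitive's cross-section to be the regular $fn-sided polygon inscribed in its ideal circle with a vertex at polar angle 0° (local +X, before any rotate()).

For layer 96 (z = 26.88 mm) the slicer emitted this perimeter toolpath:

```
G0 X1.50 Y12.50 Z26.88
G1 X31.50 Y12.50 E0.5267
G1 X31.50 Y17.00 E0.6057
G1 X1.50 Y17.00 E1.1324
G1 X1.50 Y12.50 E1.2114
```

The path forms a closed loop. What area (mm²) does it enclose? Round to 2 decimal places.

Apply the shoelace formula to the sequence of (X, Y) vertices; enclosed area = 135.00 mm².

135.00 mm²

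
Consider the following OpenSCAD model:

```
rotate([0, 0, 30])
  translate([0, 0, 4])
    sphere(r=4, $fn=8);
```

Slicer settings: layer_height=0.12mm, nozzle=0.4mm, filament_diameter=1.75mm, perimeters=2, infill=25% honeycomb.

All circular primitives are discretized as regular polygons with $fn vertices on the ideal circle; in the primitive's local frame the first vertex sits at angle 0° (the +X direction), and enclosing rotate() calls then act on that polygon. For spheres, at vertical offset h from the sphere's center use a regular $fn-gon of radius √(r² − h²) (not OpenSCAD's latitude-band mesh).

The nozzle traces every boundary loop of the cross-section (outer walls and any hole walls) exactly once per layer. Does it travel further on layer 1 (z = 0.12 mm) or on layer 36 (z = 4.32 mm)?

layer 36 (z = 4.32 mm)

Layer 1 (z = 0.12): the sphere: section is a regular 8-gon, circumradius = √(r²−h²) = √(4²−3.88²) = 0.972 (perimeter = 2·8·0.972·sin(180°/8) = 5.95 mm); (whole slice rotated 30° about Z — lengths, areas and connectivity unchanged). So its perimeter = 5.95 mm. Layer 36 (z = 4.32): the sphere: section is a regular 8-gon, circumradius = √(r²−h²) = √(4²−0.32²) = 3.987 (perimeter = 2·8·3.987·sin(180°/8) = 24.41 mm); (rotated 30° about Z; rotation is an isometry so areas/perimeters/island counts are preserved). So its perimeter = 24.41 mm. Layer 36 is larger (24.41 vs 5.95 mm).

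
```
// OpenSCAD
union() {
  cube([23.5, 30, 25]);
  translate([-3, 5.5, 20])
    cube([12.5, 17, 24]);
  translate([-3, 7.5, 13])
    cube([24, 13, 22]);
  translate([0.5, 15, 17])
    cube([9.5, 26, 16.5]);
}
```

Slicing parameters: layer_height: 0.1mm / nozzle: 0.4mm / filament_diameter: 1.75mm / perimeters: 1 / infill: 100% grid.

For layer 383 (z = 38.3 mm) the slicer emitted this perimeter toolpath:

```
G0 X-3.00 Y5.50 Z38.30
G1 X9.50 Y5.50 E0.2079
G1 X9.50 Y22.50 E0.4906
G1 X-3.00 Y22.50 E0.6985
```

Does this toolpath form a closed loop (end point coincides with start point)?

no

Start point (G0): (-3.00, 5.50). End point (last G1): the path does not return to the start — open.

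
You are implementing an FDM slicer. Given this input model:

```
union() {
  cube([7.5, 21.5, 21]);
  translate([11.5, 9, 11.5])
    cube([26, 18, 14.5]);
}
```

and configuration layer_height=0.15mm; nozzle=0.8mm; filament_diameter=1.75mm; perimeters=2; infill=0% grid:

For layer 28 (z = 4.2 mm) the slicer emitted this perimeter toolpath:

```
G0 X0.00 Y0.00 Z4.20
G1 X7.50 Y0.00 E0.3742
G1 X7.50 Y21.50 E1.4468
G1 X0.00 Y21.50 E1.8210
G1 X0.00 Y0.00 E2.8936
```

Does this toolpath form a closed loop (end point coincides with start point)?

Start point (G0): (0.00, 0.00). End point (last G1): the path returns to the start — closed.

yes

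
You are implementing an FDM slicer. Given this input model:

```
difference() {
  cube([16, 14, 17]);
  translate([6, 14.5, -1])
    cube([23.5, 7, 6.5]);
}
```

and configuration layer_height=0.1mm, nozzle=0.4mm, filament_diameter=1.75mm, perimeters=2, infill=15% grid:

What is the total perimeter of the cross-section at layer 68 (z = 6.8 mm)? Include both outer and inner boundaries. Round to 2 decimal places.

60.00 mm

At z = 6.8 mm: the cube is present — its section is the full 16×14 rectangle (perimeter 60.00 mm); the cube at (6, 14.5) is absent (z outside [-1, 5.5]); Subtracting the remaining from the first: none of the subtracted shapes is present at this height, so the 16×14 cube is unchanged — boundary = 60.00 mm. Overall, the cross-section is a single solid region. Total boundary length (outer) = 60.00 mm.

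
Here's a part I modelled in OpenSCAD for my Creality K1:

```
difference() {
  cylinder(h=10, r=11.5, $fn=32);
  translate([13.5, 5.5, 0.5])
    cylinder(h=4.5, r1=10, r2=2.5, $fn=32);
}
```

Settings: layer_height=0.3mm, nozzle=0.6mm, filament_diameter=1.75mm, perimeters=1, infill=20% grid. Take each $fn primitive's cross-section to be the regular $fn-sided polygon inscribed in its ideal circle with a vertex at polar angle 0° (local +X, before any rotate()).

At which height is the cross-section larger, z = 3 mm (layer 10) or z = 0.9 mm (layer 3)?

Layer 10 (z = 3): the cylinder: section is a regular 32-gon, circumradius r=11.5 (area = (32/2)·11.500²·sin(360°/32) = 412.81 mm²); the cone at (13.5, 5.5) (r1=10→r2=2.5) has section circumradius 5.833 here — a regular 32-gon (area = (32/2)·5.833²·sin(360°/32) = 106.22 mm²); After the difference (first − rest): starting from the r=11.5 cylinder (412.81 mm²), the cone at (13.5, 5.5) partially overlaps it — only the 15.82 mm² overlap (of its 106.22 mm²) is removed, clipping the outline — area = 396.99 mm². So its area = 396.99 mm². Layer 3 (z = 0.9): the cylinder: section is a regular 32-gon, circumradius r=11.5 (area = (32/2)·11.500²·sin(360°/32) = 412.81 mm²); the cone at (13.5, 5.5): at t=0.089 of its height the radius interpolates to r₁+(r₂−r₁)t = 9.333, giving a regular 32-gon of that circumradius (area = (32/2)·9.333²·sin(360°/32) = 271.91 mm²); After the difference (first − rest): starting from the r=11.5 cylinder (412.81 mm²), the cone at (13.5, 5.5) partially overlaps it — only the 62.58 mm² overlap (of its 271.91 mm²) is removed, clipping the outline — area = 350.23 mm². So its area = 350.23 mm². Layer 10 is larger (396.99 vs 350.23 mm²).

layer 10 (z = 3 mm)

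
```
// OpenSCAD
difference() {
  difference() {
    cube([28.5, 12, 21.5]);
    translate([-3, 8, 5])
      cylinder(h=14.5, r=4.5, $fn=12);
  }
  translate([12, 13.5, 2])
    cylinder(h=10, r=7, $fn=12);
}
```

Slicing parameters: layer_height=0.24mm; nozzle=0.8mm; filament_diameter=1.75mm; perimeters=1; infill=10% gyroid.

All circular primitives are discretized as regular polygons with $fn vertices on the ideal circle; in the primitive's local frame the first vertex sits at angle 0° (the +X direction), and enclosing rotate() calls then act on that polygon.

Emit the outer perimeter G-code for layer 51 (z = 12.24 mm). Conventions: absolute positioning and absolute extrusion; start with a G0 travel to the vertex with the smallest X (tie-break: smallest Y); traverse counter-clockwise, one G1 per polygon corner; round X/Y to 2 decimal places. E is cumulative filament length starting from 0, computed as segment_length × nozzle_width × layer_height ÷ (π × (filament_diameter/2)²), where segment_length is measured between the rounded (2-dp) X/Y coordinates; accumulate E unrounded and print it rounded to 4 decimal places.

G0 X0.00 Y0.00 Z12.24
G1 X28.50 Y0.00 E2.2750
G1 X28.50 Y12.00 E3.2329
G1 X0.00 Y12.00 E5.5079
G1 X0.00 Y11.15 E5.5757
G1 X0.90 Y10.25 E5.6773
G1 X1.50 Y8.00 E5.8632
G1 X0.90 Y5.75 E6.0491
G1 X0.00 Y4.85 E6.1507
G1 X0.00 Y0.00 E6.5378

At z = 12.24 mm: the 28.5×12 cube contributes its full rectangle; the r=4.5 cylinder at (-3, 8) contributes a regular 12-gon of circumradius 4.5; Taking the first minus the rest: starting from the 28.5×12 cube, the r=4.5 cylinder at (-3, 8) partially overlaps it — only the 6.20 mm² overlap (of its 60.75 mm²) is removed, clipping the outline — 1 connected region; the cylinder at (12, 13.5) does not reach this height (z outside [2, 12]); After the difference (first − rest): none of the subtracted shapes is present at this height, so the result so far is unchanged — 1 connected region. The outline is a single polygon with 9 vertices. Extrusion per mm of travel: 0.8 × 0.24 / (π × 0.875²) = 0.079824. Accumulating E over each segment gives final E = 6.5378.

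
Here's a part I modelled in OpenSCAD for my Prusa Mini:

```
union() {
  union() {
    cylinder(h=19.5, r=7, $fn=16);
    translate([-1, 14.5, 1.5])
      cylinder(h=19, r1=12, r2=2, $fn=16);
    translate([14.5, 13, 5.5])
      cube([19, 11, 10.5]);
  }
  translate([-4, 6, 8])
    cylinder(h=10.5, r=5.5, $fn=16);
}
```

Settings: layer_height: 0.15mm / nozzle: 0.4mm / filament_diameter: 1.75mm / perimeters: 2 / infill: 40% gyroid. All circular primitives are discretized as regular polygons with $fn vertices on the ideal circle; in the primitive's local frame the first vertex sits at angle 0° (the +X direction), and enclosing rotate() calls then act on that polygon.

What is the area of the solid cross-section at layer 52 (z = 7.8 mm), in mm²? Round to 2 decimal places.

At z = 7.8 mm: the cylinder: section is a regular 16-gon, circumradius r=7 (area = (16/2)·7.000²·sin(360°/16) = 150.01 mm²); the cone at (-1, 14.5) (r1=12→r2=2) has section circumradius 8.684 here — a regular 16-gon (area = (16/2)·8.684²·sin(360°/16) = 230.88 mm²); the cube at (14.5, 13) (footprint 19×11) is included at this height (area 209.00 mm²); Taking the union: the regions partially overlap — summed areas 589.89 mm² minus the doubly-counted overlap 3.35 mm² gives 586.54 mm² — area = 586.54 mm²; the cylinder at (-4, 6) is absent (z outside [8, 18.5]); Taking the union: only the result so far is present, so the union is just that shape — area = 586.54 mm². Overall, the cross-section has 2 separate islands. Net area = 586.54 mm².

586.54 mm²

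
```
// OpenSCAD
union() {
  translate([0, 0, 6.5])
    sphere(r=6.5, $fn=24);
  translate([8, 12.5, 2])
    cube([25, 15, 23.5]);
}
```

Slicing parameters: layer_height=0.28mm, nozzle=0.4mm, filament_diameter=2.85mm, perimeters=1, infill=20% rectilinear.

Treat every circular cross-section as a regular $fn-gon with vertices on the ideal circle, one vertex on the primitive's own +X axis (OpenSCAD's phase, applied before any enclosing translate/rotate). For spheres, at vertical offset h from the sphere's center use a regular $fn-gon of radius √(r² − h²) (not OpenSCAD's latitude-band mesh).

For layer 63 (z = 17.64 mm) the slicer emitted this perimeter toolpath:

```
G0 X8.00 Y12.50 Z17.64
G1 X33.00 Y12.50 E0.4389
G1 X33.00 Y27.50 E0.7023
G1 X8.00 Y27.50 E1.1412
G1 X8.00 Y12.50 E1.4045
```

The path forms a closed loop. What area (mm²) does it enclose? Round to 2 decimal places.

375.00 mm²

Apply the shoelace formula to the sequence of (X, Y) vertices; enclosed area = 375.00 mm².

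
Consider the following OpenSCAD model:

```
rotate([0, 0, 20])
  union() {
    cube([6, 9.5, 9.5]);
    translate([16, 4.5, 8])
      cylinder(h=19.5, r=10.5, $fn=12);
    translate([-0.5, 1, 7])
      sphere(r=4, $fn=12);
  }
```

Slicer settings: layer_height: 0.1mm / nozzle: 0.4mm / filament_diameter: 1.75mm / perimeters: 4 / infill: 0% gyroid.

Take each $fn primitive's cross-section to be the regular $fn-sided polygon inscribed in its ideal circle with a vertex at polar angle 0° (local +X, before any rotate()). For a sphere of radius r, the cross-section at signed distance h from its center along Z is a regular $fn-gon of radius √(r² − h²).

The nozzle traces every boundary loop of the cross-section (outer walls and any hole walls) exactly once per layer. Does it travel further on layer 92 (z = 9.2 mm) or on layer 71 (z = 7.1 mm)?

layer 92 (z = 9.2 mm)

Layer 92 (z = 9.2): the cube (footprint 6×9.5) is included at this height (perimeter 31.00 mm); the cylinder at (16, 4.5): section is a regular 12-gon, circumradius r=10.5 (perimeter = 2·12·10.500·sin(180°/12) = 65.22 mm); the r=4 sphere at (-0.5, 1) slices to a regular 12-gon of circumradius 3.341 (√(r²−h²) with h=2.2 from center) (perimeter = 2·12·3.341·sin(180°/12) = 20.75 mm); Taking the union: the regions partially overlap (shared area 10.37 mm²), so the edge portions inside another operand are dropped and the merged outline is re-measured after clipping — boundary = 96.89 mm; (whole slice rotated 20° about Z — lengths, areas and connectivity unchanged). So its perimeter = 96.89 mm. Layer 71 (z = 7.1): the cube (footprint 6×9.5) is included at this height (perimeter 31.00 mm); the cylinder at (16, 4.5) is not intersected at this z (z outside [8, 27.5]); the r=4 sphere at (-0.5, 1) contributes a regular 12-gon of circumradius √(4²−0.1²) = 3.999 (perimeter = 2·12·3.999·sin(180°/12) = 24.84 mm); Merging all regions: the regions partially overlap (shared area 13.39 mm²), so the edge portions inside another operand are dropped and the merged outline is re-measured after clipping — boundary = 41.02 mm; (rotated 20° about Z; rotation is an isometry so areas/perimeters/island counts are preserved). So its perimeter = 41.02 mm. Layer 92 is larger (96.89 vs 41.02 mm).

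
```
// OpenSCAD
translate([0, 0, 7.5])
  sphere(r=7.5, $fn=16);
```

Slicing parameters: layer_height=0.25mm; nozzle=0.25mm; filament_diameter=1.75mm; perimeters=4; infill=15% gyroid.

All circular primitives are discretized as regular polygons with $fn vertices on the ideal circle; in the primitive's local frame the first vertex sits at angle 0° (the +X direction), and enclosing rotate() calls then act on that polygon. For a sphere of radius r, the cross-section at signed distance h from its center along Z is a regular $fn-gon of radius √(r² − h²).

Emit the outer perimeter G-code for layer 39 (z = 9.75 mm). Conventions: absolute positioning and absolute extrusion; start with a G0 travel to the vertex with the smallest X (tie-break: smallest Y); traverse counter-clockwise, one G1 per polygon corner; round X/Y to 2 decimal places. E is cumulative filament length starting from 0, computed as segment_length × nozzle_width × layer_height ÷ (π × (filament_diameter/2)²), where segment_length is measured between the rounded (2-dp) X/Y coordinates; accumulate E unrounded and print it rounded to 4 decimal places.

G0 X-7.15 Y0.00 Z9.75
G1 X-6.61 Y-2.74 E0.0726
G1 X-5.06 Y-5.06 E0.1451
G1 X-2.74 Y-6.61 E0.2176
G1 X0.00 Y-7.15 E0.2901
G1 X2.74 Y-6.61 E0.3627
G1 X5.06 Y-5.06 E0.4352
G1 X6.61 Y-2.74 E0.5077
G1 X7.15 Y0.00 E0.5803
G1 X6.61 Y2.74 E0.6528
G1 X5.06 Y5.06 E0.7253
G1 X2.74 Y6.61 E0.7978
G1 X0.00 Y7.15 E0.8704
G1 X-2.74 Y6.61 E0.9430
G1 X-5.06 Y5.06 E1.0155
G1 X-6.61 Y2.74 E1.0880
G1 X-7.15 Y0.00 E1.1605

At z = 9.75 mm: the sphere: section is a regular 16-gon, circumradius = √(r²−h²) = √(7.5²−2.25²) = 7.155. The outline is a single polygon with 16 vertices. Extrusion per mm of travel: 0.25 × 0.25 / (π × 0.875²) = 0.025984. Accumulating E over each segment gives final E = 1.1605.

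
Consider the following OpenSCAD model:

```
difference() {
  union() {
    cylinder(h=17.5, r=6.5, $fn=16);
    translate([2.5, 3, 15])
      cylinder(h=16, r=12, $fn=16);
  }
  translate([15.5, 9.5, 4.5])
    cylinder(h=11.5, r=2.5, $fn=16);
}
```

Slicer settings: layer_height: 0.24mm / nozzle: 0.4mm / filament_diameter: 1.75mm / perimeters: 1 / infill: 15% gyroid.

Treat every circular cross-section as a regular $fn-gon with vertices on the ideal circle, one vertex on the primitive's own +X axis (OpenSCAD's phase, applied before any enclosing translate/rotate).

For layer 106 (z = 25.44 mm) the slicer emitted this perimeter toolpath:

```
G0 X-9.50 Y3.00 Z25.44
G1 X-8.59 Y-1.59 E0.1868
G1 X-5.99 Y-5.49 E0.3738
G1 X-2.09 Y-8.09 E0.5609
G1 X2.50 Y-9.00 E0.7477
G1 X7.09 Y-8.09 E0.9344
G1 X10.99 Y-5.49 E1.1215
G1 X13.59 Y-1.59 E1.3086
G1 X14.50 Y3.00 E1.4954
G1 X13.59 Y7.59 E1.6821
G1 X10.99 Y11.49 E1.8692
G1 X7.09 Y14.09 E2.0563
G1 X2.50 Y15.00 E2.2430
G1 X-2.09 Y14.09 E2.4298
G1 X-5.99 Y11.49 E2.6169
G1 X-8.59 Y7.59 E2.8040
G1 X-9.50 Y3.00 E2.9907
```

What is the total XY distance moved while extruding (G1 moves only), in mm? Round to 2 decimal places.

Sum the Euclidean lengths of each G1 segment: total = 74.93 mm.

74.93 mm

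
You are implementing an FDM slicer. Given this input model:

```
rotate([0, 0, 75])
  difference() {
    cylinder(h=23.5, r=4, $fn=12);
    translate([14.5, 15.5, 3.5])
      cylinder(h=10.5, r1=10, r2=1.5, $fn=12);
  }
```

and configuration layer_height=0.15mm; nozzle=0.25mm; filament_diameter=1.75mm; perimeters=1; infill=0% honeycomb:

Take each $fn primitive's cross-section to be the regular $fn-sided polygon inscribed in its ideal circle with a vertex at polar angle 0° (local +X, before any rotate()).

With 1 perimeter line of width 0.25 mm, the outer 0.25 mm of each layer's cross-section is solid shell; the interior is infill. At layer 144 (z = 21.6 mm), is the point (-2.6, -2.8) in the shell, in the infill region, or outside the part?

shell

At z = 21.6 mm: the r=4 cylinder contributes a regular 12-gon of circumradius 4; the cone at (14.5, 15.5) does not reach this height (z outside [3.5, 14]); After the difference (first − rest): none of the subtracted shapes is present at this height, so the r=4 cylinder is unchanged — 1 connected region; (whole slice rotated 75° about Z — lengths, areas and connectivity unchanged). Overall, the cross-section is a single solid region. Undo the 75° rotation: the query point maps to (-3.378, 1.787) in the un-rotated model frame. The nearest boundary edge runs (-3.46, 2.00)→(-4.00, 0.00); distance from the point to it = 0.14 mm. The point is inside the cross-section, 0.14 mm from the nearest boundary — within the 0.25 mm shell band (1 × 0.25).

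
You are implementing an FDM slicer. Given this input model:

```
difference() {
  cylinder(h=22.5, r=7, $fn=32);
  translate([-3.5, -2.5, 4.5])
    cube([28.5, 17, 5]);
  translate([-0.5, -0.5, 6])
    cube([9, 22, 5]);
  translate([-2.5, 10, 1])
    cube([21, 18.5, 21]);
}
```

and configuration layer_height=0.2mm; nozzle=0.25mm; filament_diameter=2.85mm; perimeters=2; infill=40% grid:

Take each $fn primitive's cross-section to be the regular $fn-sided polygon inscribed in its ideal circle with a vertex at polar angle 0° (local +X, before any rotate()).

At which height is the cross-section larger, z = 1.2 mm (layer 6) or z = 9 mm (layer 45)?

layer 6 (z = 1.2 mm)

Layer 6 (z = 1.2): the cylinder: section is a regular 32-gon, circumradius r=7 (area = (32/2)·7.000²·sin(360°/32) = 152.95 mm²); the cube at (-3.5, -2.5) is not intersected at this z (z outside [4.5, 9.5]); the cube at (-0.5, -0.5) does not reach this height (z outside [6, 11]); the cube at (-2.5, 10) (footprint 21×18.5) is included at this height (area 388.50 mm²); After the difference (first − rest): starting from the r=7 cylinder (152.95 mm²), the 21×18.5 cube at (-2.5, 10) misses the remaining region (no effect) — area = 152.95 mm². So its area = 152.95 mm². Layer 45 (z = 9): the cylinder: section is a regular 32-gon, circumradius r=7 (area = (32/2)·7.000²·sin(360°/32) = 152.95 mm²); the cube at (-3.5, -2.5) is present — its section is the full 28.5×17 rectangle (area 484.50 mm²); the cube at (-0.5, -0.5) (footprint 9×22) is included at this height (area 198.00 mm²); the cube at (-2.5, 10) (footprint 21×18.5) is included at this height (area 388.50 mm²); After the difference (first − rest): starting from the r=7 cylinder (152.95 mm²), the 28.5×17 cube at (-3.5, -2.5) partially overlaps it — only the 87.40 mm² overlap (of its 484.50 mm²) is removed, clipping the outline; the 9×22 cube at (-0.5, -0.5) misses the remaining region (no effect); the 21×18.5 cube at (-2.5, 10) misses the remaining region (no effect) — area = 65.55 mm². So its area = 65.55 mm². Layer 6 is larger (152.95 vs 65.55 mm²).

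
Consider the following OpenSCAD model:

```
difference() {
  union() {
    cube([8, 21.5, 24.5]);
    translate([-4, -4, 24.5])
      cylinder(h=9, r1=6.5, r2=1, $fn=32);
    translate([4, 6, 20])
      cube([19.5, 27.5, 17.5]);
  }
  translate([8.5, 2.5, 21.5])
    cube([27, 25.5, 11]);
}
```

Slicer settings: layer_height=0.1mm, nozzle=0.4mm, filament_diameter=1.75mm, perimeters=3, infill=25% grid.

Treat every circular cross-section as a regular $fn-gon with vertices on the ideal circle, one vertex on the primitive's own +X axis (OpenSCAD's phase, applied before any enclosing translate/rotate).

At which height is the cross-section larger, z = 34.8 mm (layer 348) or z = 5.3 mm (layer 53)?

layer 348 (z = 34.8 mm)

Layer 348 (z = 34.8): the cube is absent (z outside [0, 24.5]); the cone at (-4, -4) is absent (z outside [24.5, 33.5]); the 19.5×27.5 cube at (4, 6) contributes its full rectangle (area 536.25 mm²); Taking the union: only the 19.5×27.5 cube at (4, 6) is present, so the union is just that shape — area = 536.25 mm²; the cube at (8.5, 2.5) is absent (z outside [21.5, 32.5]); Subtracting the remaining from the first: none of the subtracted shapes is present at this height, so the result so far is unchanged — area = 536.25 mm². So its area = 536.25 mm². Layer 53 (z = 5.3): the cube is present — its section is the full 8×21.5 rectangle (area 172.00 mm²); the cone at (-4, -4) is absent (z outside [24.5, 33.5]); the cube at (4, 6) does not reach this height (z outside [20, 37.5]); Combining (union): only the 8×21.5 cube is present, so the union is just that shape — area = 172.00 mm²; the cube at (8.5, 2.5) does not reach this height (z outside [21.5, 32.5]); After the difference (first − rest): none of the subtracted shapes is present at this height, so that combined region is unchanged — area = 172.00 mm². So its area = 172.00 mm². Layer 348 is larger (536.25 vs 172.00 mm²).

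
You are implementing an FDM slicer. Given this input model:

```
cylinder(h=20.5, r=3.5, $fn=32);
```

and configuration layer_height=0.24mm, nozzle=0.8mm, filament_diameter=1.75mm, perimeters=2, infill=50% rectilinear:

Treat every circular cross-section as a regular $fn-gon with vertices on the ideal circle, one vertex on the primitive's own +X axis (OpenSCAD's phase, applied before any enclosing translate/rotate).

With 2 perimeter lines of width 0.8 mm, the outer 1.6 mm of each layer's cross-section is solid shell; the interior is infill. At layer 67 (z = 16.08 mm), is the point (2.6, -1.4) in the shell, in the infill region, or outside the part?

shell

At z = 16.08 mm: the cylinder: section is a regular 32-gon, circumradius r=3.5. Overall, the cross-section is a single solid region. The nearest boundary edge runs (2.91, -1.94)→(3.23, -1.34); distance from the point to it = 0.53 mm. The point is inside the cross-section, 0.53 mm from the nearest boundary — within the 1.6 mm shell band (2 × 0.8).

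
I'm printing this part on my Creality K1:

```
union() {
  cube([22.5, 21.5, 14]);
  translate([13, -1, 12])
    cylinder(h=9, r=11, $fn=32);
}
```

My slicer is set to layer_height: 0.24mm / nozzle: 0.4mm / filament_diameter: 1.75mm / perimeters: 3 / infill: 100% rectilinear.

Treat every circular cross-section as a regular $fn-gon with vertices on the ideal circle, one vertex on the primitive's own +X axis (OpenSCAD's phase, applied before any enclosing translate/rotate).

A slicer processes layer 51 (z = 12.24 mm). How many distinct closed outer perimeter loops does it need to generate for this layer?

1

At z = 12.24 mm: the cube (footprint 22.5×21.5) is included at this height; the r=11 cylinder at (13, -1) gives a regular 32-gon of circumradius 11 (constant along its height); Taking the union: the regions partially overlap (shared area 162.98 mm²), so overlapping operands fuse into one piece — 1 connected region. The result has 1 disconnected region.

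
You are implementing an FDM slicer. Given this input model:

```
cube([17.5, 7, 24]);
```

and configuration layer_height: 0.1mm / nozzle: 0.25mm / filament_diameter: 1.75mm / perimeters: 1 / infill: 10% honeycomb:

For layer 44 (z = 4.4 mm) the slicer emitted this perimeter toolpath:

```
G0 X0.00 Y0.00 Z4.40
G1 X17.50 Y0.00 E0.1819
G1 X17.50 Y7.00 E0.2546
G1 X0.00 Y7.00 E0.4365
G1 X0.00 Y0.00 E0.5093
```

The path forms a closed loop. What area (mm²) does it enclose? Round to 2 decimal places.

122.50 mm²

Apply the shoelace formula to the sequence of (X, Y) vertices; enclosed area = 122.50 mm².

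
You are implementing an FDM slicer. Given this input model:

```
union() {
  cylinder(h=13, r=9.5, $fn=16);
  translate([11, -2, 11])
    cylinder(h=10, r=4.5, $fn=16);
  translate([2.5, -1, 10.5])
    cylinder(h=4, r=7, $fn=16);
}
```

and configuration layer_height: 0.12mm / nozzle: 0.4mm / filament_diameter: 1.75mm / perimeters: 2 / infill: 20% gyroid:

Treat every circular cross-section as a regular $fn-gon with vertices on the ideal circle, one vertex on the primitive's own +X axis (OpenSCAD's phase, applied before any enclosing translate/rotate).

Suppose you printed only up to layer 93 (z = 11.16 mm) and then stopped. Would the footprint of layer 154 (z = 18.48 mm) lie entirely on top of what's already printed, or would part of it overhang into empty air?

entirely on top

Compare the two slices. At z = 11.16: the cylinder: section is a regular 16-gon, circumradius r=9.5 (area = (16/2)·9.500²·sin(360°/16) = 276.30 mm²); the r=4.5 cylinder at (11, -2) contributes a regular 16-gon of circumradius 4.5 (area = (16/2)·4.500²·sin(360°/16) = 61.99 mm²); the r=7 cylinder at (2.5, -1) contributes a regular 16-gon of circumradius 7 (area = (16/2)·7.000²·sin(360°/16) = 150.01 mm²); Merging all regions: the regions partially overlap — summed areas 488.30 mm² minus the doubly-counted overlap 163.14 mm² gives 325.16 mm² — area = 325.16 mm². At z = 18.48: the cylinder is not intersected at this z (z outside [0, 13]); the r=4.5 cylinder at (11, -2) gives a regular 16-gon of circumradius 4.5 (constant along its height) (area = (16/2)·4.500²·sin(360°/16) = 61.99 mm²); the cylinder at (2.5, -1) is absent (z outside [10.5, 14.5]); Combining (union): only the r=4.5 cylinder at (11, -2) is present, so the union is just that shape — area = 61.99 mm². Checking containment: the cross-section at z = 18.48 is a subset of the cross-section at z = 11.16.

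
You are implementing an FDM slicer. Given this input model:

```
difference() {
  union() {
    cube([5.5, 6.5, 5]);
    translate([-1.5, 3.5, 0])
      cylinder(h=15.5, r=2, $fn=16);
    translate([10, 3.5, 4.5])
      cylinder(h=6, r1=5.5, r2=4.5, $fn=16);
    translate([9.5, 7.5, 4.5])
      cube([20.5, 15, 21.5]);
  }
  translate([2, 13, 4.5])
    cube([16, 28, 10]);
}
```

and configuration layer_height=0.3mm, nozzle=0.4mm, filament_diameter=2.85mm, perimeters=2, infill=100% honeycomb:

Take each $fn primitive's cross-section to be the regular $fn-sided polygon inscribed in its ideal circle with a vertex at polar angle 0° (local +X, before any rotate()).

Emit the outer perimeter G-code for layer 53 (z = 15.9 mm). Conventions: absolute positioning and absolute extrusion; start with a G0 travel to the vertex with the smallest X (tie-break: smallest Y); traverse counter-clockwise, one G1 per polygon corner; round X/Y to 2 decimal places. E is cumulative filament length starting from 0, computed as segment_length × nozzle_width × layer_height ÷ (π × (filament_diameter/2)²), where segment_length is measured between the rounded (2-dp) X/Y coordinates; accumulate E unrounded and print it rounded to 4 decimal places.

At z = 15.9 mm: the cube is absent (z outside [0, 5]); the cylinder at (-1.5, 3.5) is absent (z outside [0, 15.5]); the cone at (10, 3.5) is absent (z outside [4.5, 10.5]); the cube at (9.5, 7.5) is present — its section is the full 20.5×15 rectangle; Taking the union: only the 20.5×15 cube at (9.5, 7.5) is present, so the union is just that shape — 1 connected region; the cube at (2, 13) does not reach this height (z outside [4.5, 14.5]); Subtracting the remaining from the first: none of the subtracted shapes is present at this height, so the result so far is unchanged — 1 connected region. The outline is a single polygon with 4 vertices. Extrusion per mm of travel: 0.4 × 0.3 / (π × 1.425²) = 0.018811. Accumulating E over each segment gives final E = 1.3355.

G0 X9.50 Y7.50 Z15.90
G1 X30.00 Y7.50 E0.3856
G1 X30.00 Y22.50 E0.6678
G1 X9.50 Y22.50 E1.0534
G1 X9.50 Y7.50 E1.3355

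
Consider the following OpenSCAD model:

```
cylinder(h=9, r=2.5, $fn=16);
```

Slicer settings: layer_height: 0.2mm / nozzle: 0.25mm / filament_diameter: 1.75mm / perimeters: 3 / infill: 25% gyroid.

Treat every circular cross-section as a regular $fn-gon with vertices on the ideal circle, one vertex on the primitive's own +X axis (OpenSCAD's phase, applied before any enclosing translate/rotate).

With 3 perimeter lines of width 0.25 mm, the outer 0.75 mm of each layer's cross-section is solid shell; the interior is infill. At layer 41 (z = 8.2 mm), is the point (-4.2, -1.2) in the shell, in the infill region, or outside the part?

outside

At z = 8.2 mm: the r=2.5 cylinder contributes a regular 16-gon of circumradius 2.5. Overall, the cross-section is a single solid region. The nearest boundary edge runs (-2.50, 0.00)→(-2.31, -0.96); distance from the point to it = 1.90 mm. The point is not inside any of the regions above, so it lies outside the cross-section (1.90 mm from the nearest boundary).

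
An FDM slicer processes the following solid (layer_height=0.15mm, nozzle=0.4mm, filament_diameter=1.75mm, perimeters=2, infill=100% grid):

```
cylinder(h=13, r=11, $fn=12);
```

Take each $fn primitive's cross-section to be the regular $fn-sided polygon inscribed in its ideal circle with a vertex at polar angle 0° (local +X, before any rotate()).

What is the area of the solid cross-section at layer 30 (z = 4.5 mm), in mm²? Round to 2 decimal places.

363.00 mm²

At z = 4.5 mm: the r=11 cylinder gives a regular 12-gon of circumradius 11 (constant along its height) (area = (12/2)·11.000²·sin(360°/12) = 363.00 mm²). Overall, the cross-section is a single solid region. Net area = 363.00 mm².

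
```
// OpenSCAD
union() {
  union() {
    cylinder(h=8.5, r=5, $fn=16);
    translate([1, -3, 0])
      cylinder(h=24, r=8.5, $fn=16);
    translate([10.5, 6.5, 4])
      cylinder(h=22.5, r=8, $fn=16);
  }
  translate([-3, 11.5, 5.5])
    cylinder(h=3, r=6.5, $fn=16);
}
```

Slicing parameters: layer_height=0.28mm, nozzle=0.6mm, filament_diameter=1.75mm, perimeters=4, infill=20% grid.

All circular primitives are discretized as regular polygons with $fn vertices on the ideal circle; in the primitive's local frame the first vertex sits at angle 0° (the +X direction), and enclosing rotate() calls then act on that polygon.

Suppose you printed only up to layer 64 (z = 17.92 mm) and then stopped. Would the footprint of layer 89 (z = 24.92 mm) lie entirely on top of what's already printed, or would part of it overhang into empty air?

entirely on top

Compare the two slices. At z = 17.92: the cylinder is not intersected at this z (z outside [0, 8.5]); the r=8.5 cylinder at (1, -3) gives a regular 16-gon of circumradius 8.5 (constant along its height) (area = (16/2)·8.500²·sin(360°/16) = 221.19 mm²); the r=8 cylinder at (10.5, 6.5) contributes a regular 16-gon of circumradius 8 (area = (16/2)·8.000²·sin(360°/16) = 195.93 mm²); Merging all regions: the regions partially overlap — summed areas 417.12 mm² minus the doubly-counted overlap 17.83 mm² gives 399.30 mm² — area = 399.30 mm²; the cylinder at (-3, 11.5) is absent (z outside [5.5, 8.5]); Taking the union: only that combined region is present, so the union is just that shape — area = 399.30 mm². At z = 24.92: the cylinder does not reach this height (z outside [0, 8.5]); the cylinder at (1, -3) is not intersected at this z (z outside [0, 24]); the cylinder at (10.5, 6.5): section is a regular 16-gon, circumradius r=8 (area = (16/2)·8.000²·sin(360°/16) = 195.93 mm²); Combining (union): only the r=8 cylinder at (10.5, 6.5) is present, so the union is just that shape — area = 195.93 mm²; the cylinder at (-3, 11.5) is absent (z outside [5.5, 8.5]); Combining (union): only the result so far is present, so the union is just that shape — area = 195.93 mm². Checking containment: the cross-section at z = 24.92 is a subset of the cross-section at z = 17.92.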